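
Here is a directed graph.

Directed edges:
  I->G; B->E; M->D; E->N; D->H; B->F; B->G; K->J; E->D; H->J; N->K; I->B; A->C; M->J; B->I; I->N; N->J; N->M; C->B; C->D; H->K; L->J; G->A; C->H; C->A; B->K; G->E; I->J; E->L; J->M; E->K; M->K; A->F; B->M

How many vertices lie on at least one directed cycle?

10

A vertex is on a directed cycle iff it belongs to a strongly connected component of size ≥ 2 (or has a self-loop).
The vertices on cycles are {A, B, C, D, G, H, I, J, K, M} — 10 in total.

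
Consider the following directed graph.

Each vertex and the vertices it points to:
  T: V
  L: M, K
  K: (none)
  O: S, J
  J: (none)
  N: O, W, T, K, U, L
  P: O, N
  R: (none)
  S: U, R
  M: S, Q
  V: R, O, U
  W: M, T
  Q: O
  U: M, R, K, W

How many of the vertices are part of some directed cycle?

8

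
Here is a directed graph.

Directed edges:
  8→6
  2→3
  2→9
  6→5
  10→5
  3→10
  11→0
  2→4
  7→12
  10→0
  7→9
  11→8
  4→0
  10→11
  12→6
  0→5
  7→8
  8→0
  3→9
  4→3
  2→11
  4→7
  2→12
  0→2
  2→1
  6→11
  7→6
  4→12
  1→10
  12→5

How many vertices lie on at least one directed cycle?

A vertex is on a directed cycle iff it belongs to a strongly connected component of size ≥ 2 (or has a self-loop).
The vertices on cycles are {0, 1, 2, 3, 4, 6, 7, 8, 10, 11, 12} — 11 in total.

11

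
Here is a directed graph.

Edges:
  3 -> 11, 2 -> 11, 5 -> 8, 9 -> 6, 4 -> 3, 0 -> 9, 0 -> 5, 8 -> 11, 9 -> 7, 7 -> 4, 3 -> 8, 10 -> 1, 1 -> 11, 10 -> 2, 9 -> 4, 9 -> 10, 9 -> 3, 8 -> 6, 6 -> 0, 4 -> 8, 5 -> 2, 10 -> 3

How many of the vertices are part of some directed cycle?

9

A vertex is on a directed cycle iff it belongs to a strongly connected component of size ≥ 2 (or has a self-loop).
The vertices on cycles are {0, 3, 4, 5, 6, 7, 8, 9, 10} — 9 in total.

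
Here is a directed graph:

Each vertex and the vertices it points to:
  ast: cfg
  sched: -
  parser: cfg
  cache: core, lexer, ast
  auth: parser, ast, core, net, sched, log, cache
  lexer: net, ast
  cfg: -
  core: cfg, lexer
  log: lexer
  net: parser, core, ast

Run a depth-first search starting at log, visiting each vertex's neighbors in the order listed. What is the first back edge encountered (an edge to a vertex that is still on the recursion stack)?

core->lexer

DFS from log (visiting each vertex's neighbors in the order listed); mark gray on enter, black on exit:
log gray
  lexer gray
    net gray
      parser gray
        cfg gray
        cfg black
      parser black
      core gray
        core→cfg: cfg black — skip
        core→lexer: lexer is gray → back edge
First back edge: core → lexer.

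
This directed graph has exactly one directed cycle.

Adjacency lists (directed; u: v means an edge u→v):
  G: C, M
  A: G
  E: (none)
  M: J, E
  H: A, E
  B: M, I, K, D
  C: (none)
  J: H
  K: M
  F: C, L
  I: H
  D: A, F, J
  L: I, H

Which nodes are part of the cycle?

A, G, H, J, M

DFS with gray/black marking from A:
A gray
  G gray
    C gray
    C black
    M gray
      J gray
        H gray
          H→A: A is gray → back edge
Back edge closes the cycle A → G → M → J → H → A; its vertices are {A, G, H, J, M}.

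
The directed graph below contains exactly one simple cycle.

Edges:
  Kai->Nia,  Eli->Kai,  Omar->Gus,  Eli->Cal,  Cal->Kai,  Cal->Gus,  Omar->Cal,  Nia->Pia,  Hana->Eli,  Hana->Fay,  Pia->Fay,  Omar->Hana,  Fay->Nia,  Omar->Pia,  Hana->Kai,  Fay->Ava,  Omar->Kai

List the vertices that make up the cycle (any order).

Fay, Nia, Pia

DFS with gray/black marking from Fay:
Fay gray
  Ava gray
  Ava black
  Nia gray
    Pia gray
      Pia→Fay: Fay is gray → back edge
Back edge closes the cycle Fay → Nia → Pia → Fay; its vertices are {Fay, Nia, Pia}.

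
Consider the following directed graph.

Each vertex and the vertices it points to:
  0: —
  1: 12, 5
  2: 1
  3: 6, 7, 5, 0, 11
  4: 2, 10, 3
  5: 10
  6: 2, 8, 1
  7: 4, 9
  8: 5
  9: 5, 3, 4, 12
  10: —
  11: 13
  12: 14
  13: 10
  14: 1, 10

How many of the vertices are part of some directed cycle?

A vertex is on a directed cycle iff it belongs to a strongly connected component of size ≥ 2 (or has a self-loop).
The vertices on cycles are {1, 3, 4, 7, 9, 12, 14} — 7 in total.

7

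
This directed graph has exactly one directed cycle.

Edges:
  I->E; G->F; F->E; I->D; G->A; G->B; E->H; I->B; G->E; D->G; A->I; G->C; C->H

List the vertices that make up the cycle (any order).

DFS with gray/black marking from G:
G gray
  E gray
    H gray
    H black
  E black
  B gray
  B black
  C gray
    C→H: H black — skip
  C black
  A gray
    I gray
      D gray
        D→G: G is gray → back edge
Back edge closes the cycle G → A → I → D → G; its vertices are {A, D, G, I}.

A, D, G, I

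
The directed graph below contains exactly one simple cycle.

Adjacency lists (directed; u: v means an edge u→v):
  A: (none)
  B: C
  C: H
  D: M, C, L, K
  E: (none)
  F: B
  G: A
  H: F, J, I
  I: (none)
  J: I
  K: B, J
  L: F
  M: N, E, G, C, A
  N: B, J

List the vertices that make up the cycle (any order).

B, C, F, H

DFS with gray/black marking from C:
C gray
  H gray
    F gray
      B gray
        B→C: C is gray → back edge
Back edge closes the cycle C → H → F → B → C; its vertices are {B, C, F, H}.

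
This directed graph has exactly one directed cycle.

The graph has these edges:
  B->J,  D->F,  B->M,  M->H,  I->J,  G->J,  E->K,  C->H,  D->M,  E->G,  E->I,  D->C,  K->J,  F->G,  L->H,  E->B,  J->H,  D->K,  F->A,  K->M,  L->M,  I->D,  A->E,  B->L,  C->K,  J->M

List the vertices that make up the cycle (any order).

A, D, E, F, I

DFS with gray/black marking from A:
A gray
  E gray
    B gray
      M gray
        H gray
        H black
      M black
      J gray
        J→H: H black — skip
        J→M: M black — skip
      J black
      L gray
        L→H: H black — skip
        L→M: M black — skip
      L black
    B black
    K gray
      K→J: J black — skip
      K→M: M black — skip
    K black
    G gray
      G→J: J black — skip
    G black
    I gray
      D gray
        D→M: M black — skip
        F gray
          F→G: G black — skip
          F→A: A is gray → back edge
Back edge closes the cycle A → E → I → D → F → A; its vertices are {A, D, E, F, I}.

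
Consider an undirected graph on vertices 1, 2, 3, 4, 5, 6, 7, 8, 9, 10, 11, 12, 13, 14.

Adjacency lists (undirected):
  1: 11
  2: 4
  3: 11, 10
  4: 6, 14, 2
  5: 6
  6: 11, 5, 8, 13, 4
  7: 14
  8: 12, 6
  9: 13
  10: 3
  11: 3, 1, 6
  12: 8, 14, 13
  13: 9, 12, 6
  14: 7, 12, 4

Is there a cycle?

Yes

DFS, tracking each vertex's parent; an edge to a visited non-parent vertex closes a cycle.
Start from 4:
visit 4 (parent –)
  visit 6 (parent 4)
    visit 11 (parent 6)
      visit 3 (parent 11)
        3–11: parent, skip
        visit 10 (parent 3)
          10–3: parent, skip
      visit 1 (parent 11)
        1–11: parent, skip
      11–6: parent, skip
    visit 5 (parent 6)
      5–6: parent, skip
    visit 8 (parent 6)
      visit 12 (parent 8)
        12–8: parent, skip
        visit 14 (parent 12)
          visit 7 (parent 14)
            7–14: parent, skip
          14–12: parent, skip
          14–4: 4 visited and ≠ parent → cycle
Cycle: 4 – 6 – 8 – 12 – 14 – 4.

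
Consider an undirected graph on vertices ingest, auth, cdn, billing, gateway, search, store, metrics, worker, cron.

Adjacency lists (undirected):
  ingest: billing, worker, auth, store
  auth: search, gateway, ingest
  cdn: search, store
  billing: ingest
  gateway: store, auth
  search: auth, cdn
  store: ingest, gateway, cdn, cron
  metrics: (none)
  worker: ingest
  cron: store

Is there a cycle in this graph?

DFS, tracking each vertex's parent; an edge to a visited non-parent vertex closes a cycle.
Start from gateway:
visit gateway (parent –)
  visit store (parent gateway)
    visit ingest (parent store)
      visit billing (parent ingest)
        billing–ingest: parent, skip
      visit worker (parent ingest)
        worker–ingest: parent, skip
      visit auth (parent ingest)
        visit search (parent auth)
          search–auth: parent, skip
          visit cdn (parent search)
            cdn–search: parent, skip
            cdn–store: store visited and ≠ parent → cycle
Cycle: store – ingest – auth – search – cdn – store.

Yes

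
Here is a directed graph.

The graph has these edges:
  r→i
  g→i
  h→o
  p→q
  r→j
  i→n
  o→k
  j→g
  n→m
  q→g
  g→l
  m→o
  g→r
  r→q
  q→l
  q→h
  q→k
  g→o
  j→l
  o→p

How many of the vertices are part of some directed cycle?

A vertex is on a directed cycle iff it belongs to a strongly connected component of size ≥ 2 (or has a self-loop).
The vertices on cycles are {g, h, i, j, m, n, o, p, q, r} — 10 in total.

10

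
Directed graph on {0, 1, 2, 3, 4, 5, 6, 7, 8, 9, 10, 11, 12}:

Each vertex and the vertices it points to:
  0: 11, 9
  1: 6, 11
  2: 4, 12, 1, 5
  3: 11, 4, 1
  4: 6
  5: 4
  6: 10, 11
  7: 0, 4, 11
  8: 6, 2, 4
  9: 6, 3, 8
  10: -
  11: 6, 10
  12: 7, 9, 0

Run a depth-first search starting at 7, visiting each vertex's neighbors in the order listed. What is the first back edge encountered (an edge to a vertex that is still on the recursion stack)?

DFS from 7 (visiting each vertex's neighbors in the order listed); mark gray on enter, black on exit:
7 gray
  0 gray
    11 gray
      6 gray
        10 gray
        10 black
        6→11: 11 is gray → back edge
First back edge: 6 → 11.

6->11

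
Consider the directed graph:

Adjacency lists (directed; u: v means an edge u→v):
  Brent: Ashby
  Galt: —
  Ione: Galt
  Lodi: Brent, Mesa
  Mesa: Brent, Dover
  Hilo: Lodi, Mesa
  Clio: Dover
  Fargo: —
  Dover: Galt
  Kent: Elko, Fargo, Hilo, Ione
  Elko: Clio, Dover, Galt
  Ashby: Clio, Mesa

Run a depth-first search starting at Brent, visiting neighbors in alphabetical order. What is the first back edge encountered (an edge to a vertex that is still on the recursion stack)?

Mesa->Brent

DFS from Brent (visiting neighbors in alphabetical order); mark gray on enter, black on exit:
Brent gray
  Ashby gray
    Clio gray
      Dover gray
        Galt gray
        Galt black
      Dover black
    Clio black
    Mesa gray
      Mesa→Brent: Brent is gray → back edge
First back edge: Mesa → Brent.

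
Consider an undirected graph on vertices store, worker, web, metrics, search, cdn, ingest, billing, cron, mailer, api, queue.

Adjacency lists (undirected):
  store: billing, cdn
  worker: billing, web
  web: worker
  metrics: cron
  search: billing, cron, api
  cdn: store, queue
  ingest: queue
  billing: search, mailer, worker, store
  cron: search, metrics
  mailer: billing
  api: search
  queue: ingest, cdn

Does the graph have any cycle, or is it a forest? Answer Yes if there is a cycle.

No

DFS, tracking each vertex's parent; an edge to a visited non-parent vertex closes a cycle.
Start from store:
visit store (parent –)
  visit billing (parent store)
    visit search (parent billing)
      search–billing: parent, skip
      visit cron (parent search)
        cron–search: parent, skip
        visit metrics (parent cron)
          metrics–cron: parent, skip
      visit api (parent search)
        api–search: parent, skip
    visit mailer (parent billing)
      mailer–billing: parent, skip
    visit worker (parent billing)
      worker–billing: parent, skip
      visit web (parent worker)
        web–worker: parent, skip
    billing–store: parent, skip
  visit cdn (parent store)
    cdn–store: parent, skip
    visit queue (parent cdn)
      visit ingest (parent queue)
        ingest–queue: parent, skip
      queue–cdn: parent, skip
No non-parent visited neighbor found — the graph is a forest.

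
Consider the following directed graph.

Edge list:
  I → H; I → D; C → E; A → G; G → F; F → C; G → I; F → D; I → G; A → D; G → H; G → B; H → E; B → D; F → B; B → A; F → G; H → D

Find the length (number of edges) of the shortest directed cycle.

For each vertex v, BFS finds the shortest path from v back to v.
The shortest such closed walk is I → G → I, length 2.

2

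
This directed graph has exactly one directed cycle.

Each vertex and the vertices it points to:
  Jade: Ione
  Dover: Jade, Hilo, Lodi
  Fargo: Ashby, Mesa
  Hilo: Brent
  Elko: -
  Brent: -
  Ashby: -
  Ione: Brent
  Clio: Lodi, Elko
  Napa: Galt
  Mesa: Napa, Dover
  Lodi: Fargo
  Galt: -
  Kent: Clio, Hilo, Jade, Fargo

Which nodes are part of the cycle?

DFS with gray/black marking from Fargo:
Fargo gray
  Ashby gray
  Ashby black
  Mesa gray
    Napa gray
      Galt gray
      Galt black
    Napa black
    Dover gray
      Jade gray
        Ione gray
          Brent gray
          Brent black
        Ione black
      Jade black
      Hilo gray
        Hilo→Brent: Brent black — skip
      Hilo black
      Lodi gray
        Lodi→Fargo: Fargo is gray → back edge
Back edge closes the cycle Fargo → Mesa → Dover → Lodi → Fargo; its vertices are {Lodi, Mesa, Dover, Fargo}.

Lodi, Mesa, Dover, Fargo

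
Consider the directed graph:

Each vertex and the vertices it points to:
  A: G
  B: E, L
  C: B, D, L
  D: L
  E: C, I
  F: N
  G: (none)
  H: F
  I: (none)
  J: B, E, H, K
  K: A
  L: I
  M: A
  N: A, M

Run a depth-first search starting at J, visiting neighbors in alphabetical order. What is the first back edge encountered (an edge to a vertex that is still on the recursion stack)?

C→B

DFS from J (visiting neighbors in alphabetical order); mark gray on enter, black on exit:
J gray
  B gray
    E gray
      C gray
        C→B: B is gray → back edge
First back edge: C → B.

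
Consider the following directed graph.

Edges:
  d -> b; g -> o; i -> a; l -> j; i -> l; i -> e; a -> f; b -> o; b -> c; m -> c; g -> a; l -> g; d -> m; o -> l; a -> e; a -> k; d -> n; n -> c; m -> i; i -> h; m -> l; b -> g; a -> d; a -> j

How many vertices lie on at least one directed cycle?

A vertex is on a directed cycle iff it belongs to a strongly connected component of size ≥ 2 (or has a self-loop).
The vertices on cycles are {a, b, d, g, i, l, m, o} — 8 in total.

8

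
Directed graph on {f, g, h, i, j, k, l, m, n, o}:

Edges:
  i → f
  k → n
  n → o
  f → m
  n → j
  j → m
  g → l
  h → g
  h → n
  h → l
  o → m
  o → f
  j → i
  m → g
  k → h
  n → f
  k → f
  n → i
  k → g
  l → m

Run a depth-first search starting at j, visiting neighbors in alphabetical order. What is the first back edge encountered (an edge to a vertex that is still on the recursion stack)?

l→m

DFS from j (visiting neighbors in alphabetical order); mark gray on enter, black on exit:
j gray
  i gray
    f gray
      m gray
        g gray
          l gray
            l→m: m is gray → back edge
First back edge: l → m.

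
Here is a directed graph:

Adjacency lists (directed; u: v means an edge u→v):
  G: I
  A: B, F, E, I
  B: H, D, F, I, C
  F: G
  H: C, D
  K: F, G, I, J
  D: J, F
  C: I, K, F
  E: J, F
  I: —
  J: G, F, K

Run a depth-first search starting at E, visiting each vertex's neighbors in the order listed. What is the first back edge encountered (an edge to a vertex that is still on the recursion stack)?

K→J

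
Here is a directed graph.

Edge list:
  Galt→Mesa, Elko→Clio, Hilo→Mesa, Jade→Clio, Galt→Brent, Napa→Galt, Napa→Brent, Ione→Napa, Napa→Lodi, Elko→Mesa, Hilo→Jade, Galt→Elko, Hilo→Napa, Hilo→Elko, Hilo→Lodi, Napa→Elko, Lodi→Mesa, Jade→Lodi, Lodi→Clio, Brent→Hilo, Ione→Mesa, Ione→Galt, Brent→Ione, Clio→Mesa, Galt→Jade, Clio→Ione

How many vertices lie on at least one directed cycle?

9

A vertex is on a directed cycle iff it belongs to a strongly connected component of size ≥ 2 (or has a self-loop).
The vertices on cycles are {Clio, Elko, Galt, Hilo, Ione, Jade, Lodi, Napa, Brent} — 9 in total.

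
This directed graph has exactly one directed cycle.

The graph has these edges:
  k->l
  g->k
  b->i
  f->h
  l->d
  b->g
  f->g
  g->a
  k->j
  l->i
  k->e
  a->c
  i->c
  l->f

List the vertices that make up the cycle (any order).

DFS with gray/black marking from g:
g gray
  a gray
    c gray
    c black
  a black
  k gray
    e gray
    e black
    j gray
    j black
    l gray
      f gray
        f→g: g is gray → back edge
Back edge closes the cycle g → k → l → f → g; its vertices are {f, g, k, l}.

f, g, k, l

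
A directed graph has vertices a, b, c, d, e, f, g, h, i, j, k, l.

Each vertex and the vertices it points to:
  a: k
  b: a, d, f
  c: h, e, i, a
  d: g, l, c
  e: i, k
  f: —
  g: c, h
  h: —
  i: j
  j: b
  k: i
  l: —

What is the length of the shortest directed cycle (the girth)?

5

For each vertex v, BFS finds the shortest path from v back to v.
The shortest such closed walk is b → d → c → i → j → b, length 5.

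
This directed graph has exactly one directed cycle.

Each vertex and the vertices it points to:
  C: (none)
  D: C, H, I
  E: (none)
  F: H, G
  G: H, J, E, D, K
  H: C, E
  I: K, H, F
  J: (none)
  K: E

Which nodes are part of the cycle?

DFS with gray/black marking from G:
G gray
  H gray
    C gray
    C black
    E gray
    E black
  H black
  J gray
  J black
  G→E: E black — skip
  D gray
    D→C: C black — skip
    D→H: H black — skip
    I gray
      K gray
        K→E: E black — skip
      K black
      I→H: H black — skip
      F gray
        F→H: H black — skip
        F→G: G is gray → back edge
Back edge closes the cycle G → D → I → F → G; its vertices are {D, F, G, I}.

D, F, G, I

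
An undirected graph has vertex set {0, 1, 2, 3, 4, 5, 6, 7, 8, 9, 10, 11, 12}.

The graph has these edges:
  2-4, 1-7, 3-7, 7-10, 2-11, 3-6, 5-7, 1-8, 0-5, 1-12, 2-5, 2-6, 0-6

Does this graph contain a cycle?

DFS, tracking each vertex's parent; an edge to a visited non-parent vertex closes a cycle.
Start from 11:
visit 11 (parent –)
  visit 2 (parent 11)
    visit 6 (parent 2)
      visit 0 (parent 6)
        0–6: parent, skip
        visit 5 (parent 0)
          visit 7 (parent 5)
            visit 10 (parent 7)
              10–7: parent, skip
            visit 1 (parent 7)
              visit 12 (parent 1)
                12–1: parent, skip
              visit 8 (parent 1)
                8–1: parent, skip
              1–7: parent, skip
            visit 3 (parent 7)
              3–6: 6 visited and ≠ parent → cycle
Cycle: 6 – 0 – 5 – 7 – 3 – 6.

Yes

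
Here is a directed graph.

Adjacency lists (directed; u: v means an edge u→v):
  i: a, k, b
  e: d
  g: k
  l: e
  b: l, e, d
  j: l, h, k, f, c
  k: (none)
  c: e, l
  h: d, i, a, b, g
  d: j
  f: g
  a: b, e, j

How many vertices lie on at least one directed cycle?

A vertex is on a directed cycle iff it belongs to a strongly connected component of size ≥ 2 (or has a self-loop).
The vertices on cycles are {a, b, c, d, e, h, i, j, l} — 9 in total.

9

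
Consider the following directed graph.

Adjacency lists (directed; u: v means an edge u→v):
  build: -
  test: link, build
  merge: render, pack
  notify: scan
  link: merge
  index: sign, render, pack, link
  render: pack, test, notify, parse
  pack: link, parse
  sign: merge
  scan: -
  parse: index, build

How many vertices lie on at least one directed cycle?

8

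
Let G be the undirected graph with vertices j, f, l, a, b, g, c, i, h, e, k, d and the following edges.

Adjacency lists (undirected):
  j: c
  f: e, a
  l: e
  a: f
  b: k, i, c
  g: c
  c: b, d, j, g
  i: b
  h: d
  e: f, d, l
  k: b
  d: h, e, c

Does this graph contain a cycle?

No

DFS, tracking each vertex's parent; an edge to a visited non-parent vertex closes a cycle.
Start from h:
visit h (parent –)
  visit d (parent h)
    d–h: parent, skip
    visit e (parent d)
      visit f (parent e)
        f–e: parent, skip
        visit a (parent f)
          a–f: parent, skip
      e–d: parent, skip
      visit l (parent e)
        l–e: parent, skip
    visit c (parent d)
      visit b (parent c)
        visit k (parent b)
          k–b: parent, skip
        visit i (parent b)
          i–b: parent, skip
        b–c: parent, skip
      c–d: parent, skip
      visit j (parent c)
        j–c: parent, skip
      visit g (parent c)
        g–c: parent, skip
No non-parent visited neighbor found — the graph is a forest.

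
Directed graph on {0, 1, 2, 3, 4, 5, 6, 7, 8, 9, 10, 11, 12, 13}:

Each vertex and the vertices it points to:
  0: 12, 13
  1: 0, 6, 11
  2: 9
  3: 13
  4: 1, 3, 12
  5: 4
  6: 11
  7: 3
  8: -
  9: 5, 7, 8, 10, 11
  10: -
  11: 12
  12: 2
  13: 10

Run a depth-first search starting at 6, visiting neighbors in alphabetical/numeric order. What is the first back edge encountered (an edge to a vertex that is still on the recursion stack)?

DFS from 6 (visiting neighbors in alphabetical/numeric order); mark gray on enter, black on exit:
6 gray
  11 gray
    12 gray
      2 gray
        9 gray
          5 gray
            4 gray
              1 gray
                0 gray
                  0→12: 12 is gray → back edge
First back edge: 0 → 12.

0->12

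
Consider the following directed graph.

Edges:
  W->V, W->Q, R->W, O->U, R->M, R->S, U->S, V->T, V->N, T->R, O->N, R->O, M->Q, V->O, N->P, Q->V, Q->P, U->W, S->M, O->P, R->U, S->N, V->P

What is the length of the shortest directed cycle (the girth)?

For each vertex v, BFS finds the shortest path from v back to v.
The shortest such closed walk is T → R → W → V → T, length 4.

4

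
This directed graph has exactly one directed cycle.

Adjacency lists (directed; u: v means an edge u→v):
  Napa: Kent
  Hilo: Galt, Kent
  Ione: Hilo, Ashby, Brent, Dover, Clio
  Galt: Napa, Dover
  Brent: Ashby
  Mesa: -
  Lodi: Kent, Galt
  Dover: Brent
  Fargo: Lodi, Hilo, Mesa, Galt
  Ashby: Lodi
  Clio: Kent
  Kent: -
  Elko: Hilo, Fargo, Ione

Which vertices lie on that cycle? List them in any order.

DFS with gray/black marking from Brent:
Brent gray
  Ashby gray
    Lodi gray
      Kent gray
      Kent black
      Galt gray
        Napa gray
          Napa→Kent: Kent black — skip
        Napa black
        Dover gray
          Dover→Brent: Brent is gray → back edge
Back edge closes the cycle Brent → Ashby → Lodi → Galt → Dover → Brent; its vertices are {Galt, Lodi, Ashby, Brent, Dover}.

Galt, Lodi, Ashby, Brent, Dover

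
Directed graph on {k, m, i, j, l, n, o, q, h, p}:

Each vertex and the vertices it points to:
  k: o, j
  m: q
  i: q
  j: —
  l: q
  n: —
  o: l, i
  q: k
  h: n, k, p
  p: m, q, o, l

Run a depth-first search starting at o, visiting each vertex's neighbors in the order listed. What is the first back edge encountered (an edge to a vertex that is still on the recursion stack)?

DFS from o (visiting each vertex's neighbors in the order listed); mark gray on enter, black on exit:
o gray
  l gray
    q gray
      k gray
        k→o: o is gray → back edge
First back edge: k → o.

k→o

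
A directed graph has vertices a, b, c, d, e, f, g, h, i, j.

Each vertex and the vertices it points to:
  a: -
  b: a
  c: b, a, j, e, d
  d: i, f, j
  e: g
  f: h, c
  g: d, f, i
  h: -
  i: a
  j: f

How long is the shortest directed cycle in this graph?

3

For each vertex v, BFS finds the shortest path from v back to v.
The shortest such closed walk is f → c → j → f, length 3.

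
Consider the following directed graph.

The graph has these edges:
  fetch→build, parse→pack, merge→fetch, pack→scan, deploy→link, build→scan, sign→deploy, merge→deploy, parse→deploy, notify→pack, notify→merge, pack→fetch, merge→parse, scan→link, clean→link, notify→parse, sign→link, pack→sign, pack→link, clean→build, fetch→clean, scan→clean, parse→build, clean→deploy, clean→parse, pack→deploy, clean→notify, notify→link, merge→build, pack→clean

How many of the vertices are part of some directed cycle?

8

A vertex is on a directed cycle iff it belongs to a strongly connected component of size ≥ 2 (or has a self-loop).
The vertices on cycles are {pack, scan, build, clean, fetch, merge, parse, notify} — 8 in total.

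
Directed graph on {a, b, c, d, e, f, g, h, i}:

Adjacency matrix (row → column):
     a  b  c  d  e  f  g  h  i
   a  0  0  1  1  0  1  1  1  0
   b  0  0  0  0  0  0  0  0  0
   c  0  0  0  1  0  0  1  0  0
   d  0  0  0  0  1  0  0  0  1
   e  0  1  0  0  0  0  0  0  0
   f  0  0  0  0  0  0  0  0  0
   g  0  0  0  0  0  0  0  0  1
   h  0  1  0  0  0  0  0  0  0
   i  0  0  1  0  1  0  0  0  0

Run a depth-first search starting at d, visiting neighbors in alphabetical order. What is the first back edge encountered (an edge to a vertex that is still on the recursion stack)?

c→d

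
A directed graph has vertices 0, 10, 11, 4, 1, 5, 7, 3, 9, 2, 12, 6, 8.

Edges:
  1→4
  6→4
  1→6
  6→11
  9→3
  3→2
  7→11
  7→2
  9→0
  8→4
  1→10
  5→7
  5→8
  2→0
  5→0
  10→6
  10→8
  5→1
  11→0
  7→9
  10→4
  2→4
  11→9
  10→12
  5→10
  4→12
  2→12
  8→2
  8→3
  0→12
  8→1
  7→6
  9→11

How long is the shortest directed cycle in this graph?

For each vertex v, BFS finds the shortest path from v back to v.
The shortest such closed walk is 11 → 9 → 11, length 2.

2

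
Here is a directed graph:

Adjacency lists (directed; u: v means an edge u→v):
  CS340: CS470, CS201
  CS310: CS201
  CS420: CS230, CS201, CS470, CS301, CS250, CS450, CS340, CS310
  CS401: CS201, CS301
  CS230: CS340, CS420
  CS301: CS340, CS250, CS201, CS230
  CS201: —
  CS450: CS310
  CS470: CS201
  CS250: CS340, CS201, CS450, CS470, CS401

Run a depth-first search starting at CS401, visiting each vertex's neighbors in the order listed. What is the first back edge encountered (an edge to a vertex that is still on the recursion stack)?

CS250->CS401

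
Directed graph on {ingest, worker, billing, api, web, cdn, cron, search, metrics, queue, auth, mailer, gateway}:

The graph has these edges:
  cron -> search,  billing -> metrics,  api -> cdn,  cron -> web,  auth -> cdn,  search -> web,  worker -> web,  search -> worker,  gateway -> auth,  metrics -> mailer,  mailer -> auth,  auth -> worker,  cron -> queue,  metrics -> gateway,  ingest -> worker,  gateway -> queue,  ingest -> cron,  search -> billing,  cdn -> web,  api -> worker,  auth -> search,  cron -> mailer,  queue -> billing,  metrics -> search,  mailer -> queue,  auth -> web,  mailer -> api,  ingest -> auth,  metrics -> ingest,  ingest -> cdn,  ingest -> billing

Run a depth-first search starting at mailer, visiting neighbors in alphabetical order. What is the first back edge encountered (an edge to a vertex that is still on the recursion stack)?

DFS from mailer (visiting neighbors in alphabetical order); mark gray on enter, black on exit:
mailer gray
  api gray
    cdn gray
      web gray
      web black
    cdn black
    worker gray
      worker→web: web black — skip
    worker black
  api black
  auth gray
    auth→cdn: cdn black — skip
    search gray
      billing gray
        metrics gray
          gateway gray
            gateway→auth: auth is gray → back edge
First back edge: gateway → auth.

gateway->auth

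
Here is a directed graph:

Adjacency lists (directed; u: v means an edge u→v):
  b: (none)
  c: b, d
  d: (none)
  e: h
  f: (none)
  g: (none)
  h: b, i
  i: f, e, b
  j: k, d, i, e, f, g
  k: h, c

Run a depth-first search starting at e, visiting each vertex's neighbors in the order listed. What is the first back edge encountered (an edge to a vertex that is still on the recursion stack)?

i->e

DFS from e (visiting each vertex's neighbors in the order listed); mark gray on enter, black on exit:
e gray
  h gray
    b gray
    b black
    i gray
      f gray
      f black
      i→e: e is gray → back edge
First back edge: i → e.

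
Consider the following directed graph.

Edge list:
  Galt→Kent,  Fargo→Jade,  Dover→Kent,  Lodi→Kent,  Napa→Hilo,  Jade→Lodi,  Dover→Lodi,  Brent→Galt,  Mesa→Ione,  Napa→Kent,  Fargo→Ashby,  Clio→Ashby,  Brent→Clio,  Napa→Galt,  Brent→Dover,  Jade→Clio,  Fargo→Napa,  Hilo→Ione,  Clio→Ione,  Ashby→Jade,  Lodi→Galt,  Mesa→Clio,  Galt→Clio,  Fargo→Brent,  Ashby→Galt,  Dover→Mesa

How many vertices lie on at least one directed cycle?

A vertex is on a directed cycle iff it belongs to a strongly connected component of size ≥ 2 (or has a self-loop).
The vertices on cycles are {Clio, Galt, Jade, Lodi, Ashby} — 5 in total.

5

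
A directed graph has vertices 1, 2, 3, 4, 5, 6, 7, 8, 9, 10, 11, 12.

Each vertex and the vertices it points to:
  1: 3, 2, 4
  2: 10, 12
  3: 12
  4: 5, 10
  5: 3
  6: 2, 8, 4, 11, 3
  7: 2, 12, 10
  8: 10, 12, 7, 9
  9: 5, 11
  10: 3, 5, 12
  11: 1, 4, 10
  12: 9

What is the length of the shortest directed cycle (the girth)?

4

For each vertex v, BFS finds the shortest path from v back to v.
The shortest such closed walk is 11 → 10 → 12 → 9 → 11, length 4.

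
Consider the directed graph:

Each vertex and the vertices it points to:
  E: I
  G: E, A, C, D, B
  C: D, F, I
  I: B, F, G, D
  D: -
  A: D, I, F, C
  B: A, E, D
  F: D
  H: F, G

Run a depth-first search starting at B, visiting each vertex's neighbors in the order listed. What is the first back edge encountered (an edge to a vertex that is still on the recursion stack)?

I→B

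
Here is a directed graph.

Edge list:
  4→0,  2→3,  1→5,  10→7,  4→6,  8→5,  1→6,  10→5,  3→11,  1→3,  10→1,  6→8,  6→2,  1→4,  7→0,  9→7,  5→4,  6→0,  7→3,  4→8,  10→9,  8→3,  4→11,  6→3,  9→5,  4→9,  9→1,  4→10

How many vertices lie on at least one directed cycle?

7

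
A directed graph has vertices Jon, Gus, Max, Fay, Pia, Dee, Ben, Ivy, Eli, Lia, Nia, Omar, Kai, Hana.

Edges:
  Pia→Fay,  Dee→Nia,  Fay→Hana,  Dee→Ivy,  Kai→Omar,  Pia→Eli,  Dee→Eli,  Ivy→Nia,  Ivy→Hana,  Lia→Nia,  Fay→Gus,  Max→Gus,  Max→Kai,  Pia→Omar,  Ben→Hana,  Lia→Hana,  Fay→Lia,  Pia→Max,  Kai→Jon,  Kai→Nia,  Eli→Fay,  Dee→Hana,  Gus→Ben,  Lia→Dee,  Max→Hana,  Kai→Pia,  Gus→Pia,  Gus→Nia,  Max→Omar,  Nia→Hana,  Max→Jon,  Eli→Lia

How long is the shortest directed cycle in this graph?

For each vertex v, BFS finds the shortest path from v back to v.
The shortest such closed walk is Pia → Max → Kai → Pia, length 3.

3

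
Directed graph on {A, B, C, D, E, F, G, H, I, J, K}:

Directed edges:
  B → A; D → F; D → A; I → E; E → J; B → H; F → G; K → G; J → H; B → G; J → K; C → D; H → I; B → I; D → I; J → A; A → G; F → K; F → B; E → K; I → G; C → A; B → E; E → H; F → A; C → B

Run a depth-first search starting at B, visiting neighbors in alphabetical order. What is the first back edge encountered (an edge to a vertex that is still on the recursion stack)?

I->E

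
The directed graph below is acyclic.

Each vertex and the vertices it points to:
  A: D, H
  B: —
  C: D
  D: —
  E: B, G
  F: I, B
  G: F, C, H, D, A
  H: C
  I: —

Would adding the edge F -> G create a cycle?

Yes

Adding F→G creates a cycle iff G can already reach F.
Path from G: G → F.
So G → … → F → G is a cycle.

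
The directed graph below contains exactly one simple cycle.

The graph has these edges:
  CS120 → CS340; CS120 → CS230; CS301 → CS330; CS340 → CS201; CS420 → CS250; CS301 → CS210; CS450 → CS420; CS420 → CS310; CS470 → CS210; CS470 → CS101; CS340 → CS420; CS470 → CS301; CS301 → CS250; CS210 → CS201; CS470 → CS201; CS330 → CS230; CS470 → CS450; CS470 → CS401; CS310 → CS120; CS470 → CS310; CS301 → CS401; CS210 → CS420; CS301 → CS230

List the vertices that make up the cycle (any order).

CS120, CS310, CS340, CS420

DFS with gray/black marking from CS310:
CS310 gray
  CS120 gray
    CS340 gray
      CS201 gray
      CS201 black
      CS420 gray
        CS420→CS310: CS310 is gray → back edge
Back edge closes the cycle CS310 → CS120 → CS340 → CS420 → CS310; its vertices are {CS120, CS310, CS340, CS420}.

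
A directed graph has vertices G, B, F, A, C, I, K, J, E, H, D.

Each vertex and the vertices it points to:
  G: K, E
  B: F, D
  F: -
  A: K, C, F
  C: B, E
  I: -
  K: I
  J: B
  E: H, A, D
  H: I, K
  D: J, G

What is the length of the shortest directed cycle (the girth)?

3

For each vertex v, BFS finds the shortest path from v back to v.
The shortest such closed walk is D → G → E → D, length 3.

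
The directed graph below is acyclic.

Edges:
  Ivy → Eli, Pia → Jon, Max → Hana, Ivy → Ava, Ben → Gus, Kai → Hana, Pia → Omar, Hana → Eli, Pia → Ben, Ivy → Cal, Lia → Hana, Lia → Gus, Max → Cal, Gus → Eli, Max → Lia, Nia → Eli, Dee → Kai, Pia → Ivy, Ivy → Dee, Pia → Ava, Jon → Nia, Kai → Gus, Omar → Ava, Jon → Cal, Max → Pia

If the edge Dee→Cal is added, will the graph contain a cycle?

No

Adding Dee→Cal creates a cycle iff Cal can already reach Dee.
Explore from Cal: no path reaches Dee. The graph stays acyclic.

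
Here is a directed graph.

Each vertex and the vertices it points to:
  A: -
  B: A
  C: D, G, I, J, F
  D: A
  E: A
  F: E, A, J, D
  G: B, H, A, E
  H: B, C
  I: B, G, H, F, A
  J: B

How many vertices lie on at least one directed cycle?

4

A vertex is on a directed cycle iff it belongs to a strongly connected component of size ≥ 2 (or has a self-loop).
The vertices on cycles are {C, G, H, I} — 4 in total.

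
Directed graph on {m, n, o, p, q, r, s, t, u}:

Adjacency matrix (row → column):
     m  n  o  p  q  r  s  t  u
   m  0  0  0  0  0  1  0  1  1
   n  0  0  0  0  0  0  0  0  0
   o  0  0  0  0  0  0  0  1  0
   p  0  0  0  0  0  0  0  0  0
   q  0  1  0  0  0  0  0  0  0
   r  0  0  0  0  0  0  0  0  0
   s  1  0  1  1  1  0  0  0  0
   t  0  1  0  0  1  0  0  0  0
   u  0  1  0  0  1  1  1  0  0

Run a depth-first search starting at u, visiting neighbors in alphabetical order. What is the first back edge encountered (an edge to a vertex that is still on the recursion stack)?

m→u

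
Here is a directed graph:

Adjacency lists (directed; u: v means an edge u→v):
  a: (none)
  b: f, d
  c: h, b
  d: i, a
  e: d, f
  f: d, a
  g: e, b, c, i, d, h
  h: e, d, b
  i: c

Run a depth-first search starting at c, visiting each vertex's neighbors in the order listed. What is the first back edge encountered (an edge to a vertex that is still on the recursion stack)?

DFS from c (visiting each vertex's neighbors in the order listed); mark gray on enter, black on exit:
c gray
  h gray
    e gray
      d gray
        i gray
          i→c: c is gray → back edge
First back edge: i → c.

i->c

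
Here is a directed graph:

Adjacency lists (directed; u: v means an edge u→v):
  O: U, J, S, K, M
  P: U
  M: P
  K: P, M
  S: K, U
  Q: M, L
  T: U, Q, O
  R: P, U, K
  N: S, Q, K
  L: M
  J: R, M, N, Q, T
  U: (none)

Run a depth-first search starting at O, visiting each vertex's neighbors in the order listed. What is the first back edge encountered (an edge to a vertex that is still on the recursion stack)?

T→O

DFS from O (visiting each vertex's neighbors in the order listed); mark gray on enter, black on exit:
O gray
  U gray
  U black
  J gray
    R gray
      P gray
        P→U: U black — skip
      P black
      R→U: U black — skip
      K gray
        K→P: P black — skip
        M gray
          M→P: P black — skip
        M black
      K black
    R black
    J→M: M black — skip
    N gray
      S gray
        S→K: K black — skip
        S→U: U black — skip
      S black
      Q gray
        Q→M: M black — skip
        L gray
          L→M: M black — skip
        L black
      Q black
      N→K: K black — skip
    N black
    J→Q: Q black — skip
    T gray
      T→U: U black — skip
      T→Q: Q black — skip
      T→O: O is gray → back edge
First back edge: T → O.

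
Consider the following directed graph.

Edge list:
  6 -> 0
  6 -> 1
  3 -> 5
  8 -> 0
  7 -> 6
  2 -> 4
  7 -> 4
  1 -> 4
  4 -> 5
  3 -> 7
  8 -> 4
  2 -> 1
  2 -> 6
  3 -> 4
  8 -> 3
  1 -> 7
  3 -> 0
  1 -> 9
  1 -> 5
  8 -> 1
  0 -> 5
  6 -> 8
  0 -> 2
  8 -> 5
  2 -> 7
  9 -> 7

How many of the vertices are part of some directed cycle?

8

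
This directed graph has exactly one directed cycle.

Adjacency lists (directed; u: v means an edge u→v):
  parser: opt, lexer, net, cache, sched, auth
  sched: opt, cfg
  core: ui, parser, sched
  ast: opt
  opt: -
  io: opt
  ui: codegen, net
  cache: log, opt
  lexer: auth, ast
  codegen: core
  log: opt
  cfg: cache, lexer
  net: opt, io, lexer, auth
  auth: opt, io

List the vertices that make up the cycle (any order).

DFS with gray/black marking from codegen:
codegen gray
  core gray
    ui gray
      ui→codegen: codegen is gray → back edge
Back edge closes the cycle codegen → core → ui → codegen; its vertices are {ui, core, codegen}.

ui, core, codegen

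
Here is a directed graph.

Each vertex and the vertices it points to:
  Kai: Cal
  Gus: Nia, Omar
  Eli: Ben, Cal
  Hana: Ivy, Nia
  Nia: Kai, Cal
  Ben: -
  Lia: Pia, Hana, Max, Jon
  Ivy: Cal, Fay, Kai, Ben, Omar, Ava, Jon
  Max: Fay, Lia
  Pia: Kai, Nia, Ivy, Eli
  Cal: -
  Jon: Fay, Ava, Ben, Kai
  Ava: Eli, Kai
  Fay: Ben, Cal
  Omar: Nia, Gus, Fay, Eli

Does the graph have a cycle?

Yes

DFS with white/gray/black marking, starting from Gus:
Gus gray
  Nia gray
    Kai gray
      Cal gray
      Cal black
    Kai black
    Nia→Cal: Cal black — skip
  Nia black
  Omar gray
    Omar→Nia: Nia black — skip
    Omar→Gus: Gus is gray → back edge
Back edge found, so a cycle exists: Gus → Omar → Gus.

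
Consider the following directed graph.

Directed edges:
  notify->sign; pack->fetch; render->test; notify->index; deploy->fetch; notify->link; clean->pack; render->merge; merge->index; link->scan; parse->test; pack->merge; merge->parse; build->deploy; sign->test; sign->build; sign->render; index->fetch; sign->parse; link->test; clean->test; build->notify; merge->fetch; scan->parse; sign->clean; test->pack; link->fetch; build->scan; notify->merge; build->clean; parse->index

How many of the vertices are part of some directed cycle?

7

A vertex is on a directed cycle iff it belongs to a strongly connected component of size ≥ 2 (or has a self-loop).
The vertices on cycles are {pack, sign, test, build, merge, parse, notify} — 7 in total.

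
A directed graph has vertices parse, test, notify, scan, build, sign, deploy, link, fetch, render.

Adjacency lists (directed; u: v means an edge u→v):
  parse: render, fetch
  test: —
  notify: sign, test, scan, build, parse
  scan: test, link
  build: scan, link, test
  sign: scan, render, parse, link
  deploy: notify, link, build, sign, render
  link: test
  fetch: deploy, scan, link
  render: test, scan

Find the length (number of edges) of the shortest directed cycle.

For each vertex v, BFS finds the shortest path from v back to v.
The shortest such closed walk is parse → fetch → deploy → sign → parse, length 4.

4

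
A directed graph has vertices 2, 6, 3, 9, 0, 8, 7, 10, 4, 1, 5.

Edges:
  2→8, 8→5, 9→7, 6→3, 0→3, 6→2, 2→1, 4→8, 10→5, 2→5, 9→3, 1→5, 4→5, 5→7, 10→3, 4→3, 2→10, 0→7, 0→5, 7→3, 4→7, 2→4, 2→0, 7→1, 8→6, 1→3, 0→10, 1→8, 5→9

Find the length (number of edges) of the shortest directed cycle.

For each vertex v, BFS finds the shortest path from v back to v.
The shortest such closed walk is 2 → 8 → 6 → 2, length 3.

3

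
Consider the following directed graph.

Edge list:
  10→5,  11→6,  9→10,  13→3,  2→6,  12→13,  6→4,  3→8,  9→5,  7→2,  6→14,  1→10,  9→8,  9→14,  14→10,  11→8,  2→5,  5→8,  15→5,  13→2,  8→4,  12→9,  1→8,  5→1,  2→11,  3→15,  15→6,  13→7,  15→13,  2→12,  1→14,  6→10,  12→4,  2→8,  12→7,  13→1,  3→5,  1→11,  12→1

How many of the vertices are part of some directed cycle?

12

A vertex is on a directed cycle iff it belongs to a strongly connected component of size ≥ 2 (or has a self-loop).
The vertices on cycles are {1, 2, 3, 5, 6, 7, 10, 11, 12, 13, 14, 15} — 12 in total.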